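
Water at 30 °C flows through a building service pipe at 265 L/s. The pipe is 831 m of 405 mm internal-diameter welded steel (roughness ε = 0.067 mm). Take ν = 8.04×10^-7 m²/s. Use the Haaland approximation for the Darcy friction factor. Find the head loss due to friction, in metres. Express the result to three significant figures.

V = 4Q/(πD²) = 4·0.265/(π·0.405²) = 2.057 m/s
Re = VD/ν = 2.057·0.405/8.04×10^-7 = 1.04×10^6 → turbulent
ε/D = 0.067/405 = 1.65×10^-4
Haaland: f = 0.01417
h_f = f(L/D)V²/(2g) = 0.01417·(831/0.405)·2.057²/(2·9.81) = 6.270 m

h_f ≈ 6.27 m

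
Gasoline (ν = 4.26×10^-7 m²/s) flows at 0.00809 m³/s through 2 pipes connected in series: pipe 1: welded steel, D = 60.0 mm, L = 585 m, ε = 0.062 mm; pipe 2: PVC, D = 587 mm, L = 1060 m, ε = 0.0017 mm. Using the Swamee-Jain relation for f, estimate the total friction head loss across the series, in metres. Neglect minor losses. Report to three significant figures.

H ≈ 84.0 m

Pipe 1: V = 2.861 m/s, Re = 4.03×10^5, ε/D = 0.00103, f = 0.02064, h_1 = f(L/D)V²/2g = 83.98 m
Pipe 2: V = 0.02989 m/s, Re = 4.12×10^4, ε/D = 2.90×10^-6, f = 0.02171, h_2 = f(L/D)V²/2g = 0.001785 m
Series → Q common, losses add: H = Σh = 83.98 m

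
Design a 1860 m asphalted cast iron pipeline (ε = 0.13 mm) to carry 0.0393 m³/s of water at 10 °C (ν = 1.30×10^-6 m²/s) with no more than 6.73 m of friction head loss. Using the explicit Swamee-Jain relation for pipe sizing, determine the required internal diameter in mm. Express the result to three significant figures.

Swamee-Jain (Type III): D = 0.66·[ε^1.25·(LQ²/(gh_f))^4.75 + ν·Q^9.4·(L/(gh_f))^5.2]^0.04
LQ²/(gh_f) = 0.04351; L/(gh_f) = 28.17
Term 1 = ε^1.25·(…)^4.75 = 4.74×10^-12; Term 2 = ν·Q^9.4·(…)^5.2 = 2.76×10^-12
D = 0.66·(4.74×10^-12 + 2.76×10^-12)^0.04 = 0.2369 m = 237 mm
Check: V = 0.892 m/s, Re = 1.62×10^5, f = 0.01955, h_f = 6.22 m ≈ 6.73 m ✓

D ≈ 237 mm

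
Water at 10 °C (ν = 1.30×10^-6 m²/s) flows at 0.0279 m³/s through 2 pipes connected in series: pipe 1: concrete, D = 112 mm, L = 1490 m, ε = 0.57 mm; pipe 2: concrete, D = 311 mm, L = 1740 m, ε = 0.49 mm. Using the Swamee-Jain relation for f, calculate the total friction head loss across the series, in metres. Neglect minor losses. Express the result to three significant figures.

Pipe 1: V = 2.832 m/s, Re = 2.44×10^5, ε/D = 0.00509, f = 0.03107, h_1 = f(L/D)V²/2g = 169.0 m
Pipe 2: V = 0.3673 m/s, Re = 8.79×10^4, ε/D = 0.00158, f = 0.02440, h_2 = f(L/D)V²/2g = 0.9386 m
Series → Q common, losses add: H = Σh = 169.9 m

H ≈ 170 m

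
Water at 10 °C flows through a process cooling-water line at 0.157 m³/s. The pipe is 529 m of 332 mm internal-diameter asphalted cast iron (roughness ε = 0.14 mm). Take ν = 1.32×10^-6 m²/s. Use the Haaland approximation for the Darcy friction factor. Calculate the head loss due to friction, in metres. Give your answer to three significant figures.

h_f ≈ 4.58 m

V = 4Q/(πD²) = 4·0.157/(π·0.332²) = 1.814 m/s
Re = VD/ν = 1.814·0.332/1.32×10^-6 = 4.56×10^5 → turbulent
ε/D = 0.14/332 = 4.22×10^-4
Haaland: f = 0.01714
h_f = f(L/D)V²/(2g) = 0.01714·(529/0.332)·1.814²/(2·9.81) = 4.579 m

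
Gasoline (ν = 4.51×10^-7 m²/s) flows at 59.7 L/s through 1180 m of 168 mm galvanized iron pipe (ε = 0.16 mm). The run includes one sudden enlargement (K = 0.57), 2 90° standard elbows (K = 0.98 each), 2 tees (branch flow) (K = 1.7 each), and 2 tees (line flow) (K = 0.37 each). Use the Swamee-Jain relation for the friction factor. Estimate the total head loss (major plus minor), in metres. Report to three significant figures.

H_L ≈ 53.9 m

V = 4Q/(πD²) = 2.693 m/s; V²/2g = 0.3697 m
Re = 1.00×10^6, ε/D = 9.52×10^-4 → f = 0.01981 (Swamee-Jain)
Major: h_f = f(L/D)·V²/2g = 0.01981·7024·0.3697 = 51.44 m
Minor: ΣK = 6.67; h_m = ΣK·V²/2g = 2.466 m
Total H_L = 51.44 + 2.466 = 53.90 m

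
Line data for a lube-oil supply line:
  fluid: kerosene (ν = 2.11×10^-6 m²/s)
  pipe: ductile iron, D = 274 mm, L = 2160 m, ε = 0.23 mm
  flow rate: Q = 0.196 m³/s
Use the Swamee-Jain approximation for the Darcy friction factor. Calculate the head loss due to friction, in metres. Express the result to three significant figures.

V = 4Q/(πD²) = 4·0.196/(π·0.274²) = 3.324 m/s
Re = VD/ν = 3.324·0.274/2.11×10^-6 = 4.32×10^5 → turbulent
ε/D = 0.23/274 = 8.39×10^-4
Swamee-Jain: f = 0.01973
h_f = f(L/D)V²/(2g) = 0.01973·(2160/0.274)·3.324²/(2·9.81) = 87.58 m

h_f ≈ 87.6 m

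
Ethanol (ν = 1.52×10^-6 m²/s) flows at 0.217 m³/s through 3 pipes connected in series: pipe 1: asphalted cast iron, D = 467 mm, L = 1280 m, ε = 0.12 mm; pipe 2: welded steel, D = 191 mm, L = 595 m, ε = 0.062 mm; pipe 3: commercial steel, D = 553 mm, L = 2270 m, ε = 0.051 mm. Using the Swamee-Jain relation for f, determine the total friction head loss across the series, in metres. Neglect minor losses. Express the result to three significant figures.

H ≈ 152 m

Pipe 1: V = 1.267 m/s, Re = 3.89×10^5, ε/D = 2.57×10^-4, f = 0.01635, h_1 = f(L/D)V²/2g = 3.665 m
Pipe 2: V = 7.574 m/s, Re = 9.52×10^5, ε/D = 3.25×10^-4, f = 0.01600, h_2 = f(L/D)V²/2g = 145.8 m
Pipe 3: V = 0.9035 m/s, Re = 3.29×10^5, ε/D = 9.22×10^-5, f = 0.01517, h_3 = f(L/D)V²/2g = 2.590 m
Series → Q common, losses add: H = Σh = 152.0 m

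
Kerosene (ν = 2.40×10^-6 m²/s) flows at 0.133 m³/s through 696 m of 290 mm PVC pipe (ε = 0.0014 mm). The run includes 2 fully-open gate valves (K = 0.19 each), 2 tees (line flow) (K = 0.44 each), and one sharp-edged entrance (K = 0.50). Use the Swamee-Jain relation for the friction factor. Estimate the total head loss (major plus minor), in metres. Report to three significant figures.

H_L ≈ 7.81 m

V = 4Q/(πD²) = 2.014 m/s; V²/2g = 0.2066 m
Re = 2.43×10^5, ε/D = 4.83×10^-6 → f = 0.01501 (Swamee-Jain)
Major: h_f = f(L/D)·V²/2g = 0.01501·2400·0.2066 = 7.442 m
Minor: ΣK = 1.76; h_m = ΣK·V²/2g = 0.3637 m
Total H_L = 7.442 + 0.3637 = 7.806 m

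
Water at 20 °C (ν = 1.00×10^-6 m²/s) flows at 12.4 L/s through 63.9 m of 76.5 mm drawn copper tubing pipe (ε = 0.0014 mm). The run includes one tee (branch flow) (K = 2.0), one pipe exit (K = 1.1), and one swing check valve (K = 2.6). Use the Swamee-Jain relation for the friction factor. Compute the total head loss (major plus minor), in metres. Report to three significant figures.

H_L ≈ 6.95 m

V = 4Q/(πD²) = 2.698 m/s; V²/2g = 0.3710 m
Re = 2.06×10^5, ε/D = 1.83×10^-5 → f = 0.01561 (Swamee-Jain)
Major: h_f = f(L/D)·V²/2g = 0.01561·835.3·0.3710 = 4.836 m
Minor: ΣK = 5.70; h_m = ΣK·V²/2g = 2.114 m
Total H_L = 4.836 + 2.114 = 6.951 m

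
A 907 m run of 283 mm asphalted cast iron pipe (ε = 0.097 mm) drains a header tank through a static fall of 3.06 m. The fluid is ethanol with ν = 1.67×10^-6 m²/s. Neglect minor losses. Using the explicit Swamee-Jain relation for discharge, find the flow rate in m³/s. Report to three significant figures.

Swamee-Jain (Type II): Q = -0.965·√(gD⁵h_f/L)·ln[ε/(3.7D) + √(3.17ν²L/(gD³h_f))]
√(gD⁵h_f/L) = √(9.81·0.283⁵·3.06/907) = 0.007751
ε/(3.7D) = 9.26×10^-5; √(3.17ν²L/(gD³h_f)) = 1.09×10^-4
Q = -0.965·0.007751·ln(2.012×10^-4) = 0.06366 m³/s
Check: V = 1.01 m/s, Re = 1.72×10^5, f = 0.01836, h_f = 3.07 m ≈ 3.06 m ✓

Q ≈ 0.0637 m³/s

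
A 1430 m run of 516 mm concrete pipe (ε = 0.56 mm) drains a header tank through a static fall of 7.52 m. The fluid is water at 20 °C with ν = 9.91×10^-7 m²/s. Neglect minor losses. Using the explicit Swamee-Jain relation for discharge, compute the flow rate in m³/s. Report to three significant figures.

Swamee-Jain (Type II): Q = -0.965·√(gD⁵h_f/L)·ln[ε/(3.7D) + √(3.17ν²L/(gD³h_f))]
√(gD⁵h_f/L) = √(9.81·0.516⁵·7.52/1430) = 0.04344
ε/(3.7D) = 2.93×10^-4; √(3.17ν²L/(gD³h_f)) = 2.10×10^-5
Q = -0.965·0.04344·ln(3.143×10^-4) = 0.3381 m³/s
Check: V = 1.62 m/s, Re = 8.42×10^5, f = 0.02047, h_f = 7.56 m ≈ 7.52 m ✓

Q ≈ 0.338 m³/s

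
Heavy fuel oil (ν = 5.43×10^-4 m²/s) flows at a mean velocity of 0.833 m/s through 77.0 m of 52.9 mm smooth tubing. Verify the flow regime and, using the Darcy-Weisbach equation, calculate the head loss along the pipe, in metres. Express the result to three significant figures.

Re = VD/ν = 0.833·0.05290/5.43×10^-4 = 81.2 → laminar (Re < 2300)
f = 64/Re = 0.7886
h_f = f(L/D)V²/(2g) = 0.7886·(77.0/0.05290)·0.833²/(2·9.81) = 40.60 m

h_f ≈ 40.6 m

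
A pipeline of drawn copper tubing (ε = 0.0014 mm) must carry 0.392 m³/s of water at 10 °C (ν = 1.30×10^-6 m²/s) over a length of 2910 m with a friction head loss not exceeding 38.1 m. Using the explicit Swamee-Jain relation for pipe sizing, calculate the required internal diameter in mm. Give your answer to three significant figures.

D ≈ 414 mm

Swamee-Jain (Type III): D = 0.66·[ε^1.25·(LQ²/(gh_f))^4.75 + ν·Q^9.4·(L/(gh_f))^5.2]^0.04
LQ²/(gh_f) = 1.196; L/(gh_f) = 7.786
Term 1 = ε^1.25·(…)^4.75 = 1.13×10^-7; Term 2 = ν·Q^9.4·(…)^5.2 = 8.43×10^-6
D = 0.66·(1.13×10^-7 + 8.43×10^-6)^0.04 = 0.4138 m = 414 mm
Check: V = 2.91 m/s, Re = 9.28×10^5, f = 0.01184, h_f = 36.0 m ≈ 38.1 m ✓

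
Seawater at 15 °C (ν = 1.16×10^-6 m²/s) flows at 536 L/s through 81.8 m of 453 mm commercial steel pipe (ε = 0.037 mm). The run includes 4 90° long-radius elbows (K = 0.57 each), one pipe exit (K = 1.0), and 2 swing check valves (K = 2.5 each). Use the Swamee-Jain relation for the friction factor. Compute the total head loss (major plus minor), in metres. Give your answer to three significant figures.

H_L ≈ 5.98 m

V = 4Q/(πD²) = 3.326 m/s; V²/2g = 0.5637 m
Re = 1.30×10^6, ε/D = 8.17×10^-5 → f = 0.01293 (Swamee-Jain)
Major: h_f = f(L/D)·V²/2g = 0.01293·180.6·0.5637 = 1.317 m
Minor: ΣK = 8.28; h_m = ΣK·V²/2g = 4.668 m
Total H_L = 1.317 + 4.668 = 5.984 m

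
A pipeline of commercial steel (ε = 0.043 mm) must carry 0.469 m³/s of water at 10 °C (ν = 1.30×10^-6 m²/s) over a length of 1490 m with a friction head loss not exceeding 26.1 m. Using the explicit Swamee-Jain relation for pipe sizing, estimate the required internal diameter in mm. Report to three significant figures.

D ≈ 429 mm

Swamee-Jain (Type III): D = 0.66·[ε^1.25·(LQ²/(gh_f))^4.75 + ν·Q^9.4·(L/(gh_f))^5.2]^0.04
LQ²/(gh_f) = 1.280; L/(gh_f) = 5.819
Term 1 = ε^1.25·(…)^4.75 = 1.12×10^-5; Term 2 = ν·Q^9.4·(…)^5.2 = 1.00×10^-5
D = 0.66·(1.12×10^-5 + 1.00×10^-5)^0.04 = 0.4292 m = 429 mm
Check: V = 3.24 m/s, Re = 1.07×10^6, f = 0.01344, h_f = 25.0 m ≈ 26.1 m ✓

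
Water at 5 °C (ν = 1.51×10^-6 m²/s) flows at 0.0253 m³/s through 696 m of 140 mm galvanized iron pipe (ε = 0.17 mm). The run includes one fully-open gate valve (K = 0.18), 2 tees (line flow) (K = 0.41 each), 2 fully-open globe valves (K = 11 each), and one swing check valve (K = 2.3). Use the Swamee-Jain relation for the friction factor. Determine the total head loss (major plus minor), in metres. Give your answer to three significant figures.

H_L ≈ 18.8 m

V = 4Q/(πD²) = 1.644 m/s; V²/2g = 0.1377 m
Re = 1.52×10^5, ε/D = 0.00121 → f = 0.02235 (Swamee-Jain)
Major: h_f = f(L/D)·V²/2g = 0.02235·4971·0.1377 = 15.30 m
Minor: ΣK = 25.3; h_m = ΣK·V²/2g = 3.483 m
Total H_L = 15.30 + 3.483 = 18.78 m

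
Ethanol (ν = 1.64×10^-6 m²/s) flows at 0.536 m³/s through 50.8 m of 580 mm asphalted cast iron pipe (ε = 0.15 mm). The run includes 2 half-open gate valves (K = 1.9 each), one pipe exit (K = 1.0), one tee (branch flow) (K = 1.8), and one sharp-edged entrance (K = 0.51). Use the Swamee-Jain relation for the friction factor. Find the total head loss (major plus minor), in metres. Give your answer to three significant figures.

H_L ≈ 1.78 m

V = 4Q/(πD²) = 2.029 m/s; V²/2g = 0.2098 m
Re = 7.17×10^5, ε/D = 2.59×10^-4 → f = 0.01565 (Swamee-Jain)
Major: h_f = f(L/D)·V²/2g = 0.01565·87.59·0.2098 = 0.2875 m
Minor: ΣK = 7.11; h_m = ΣK·V²/2g = 1.491 m
Total H_L = 0.2875 + 1.491 = 1.779 m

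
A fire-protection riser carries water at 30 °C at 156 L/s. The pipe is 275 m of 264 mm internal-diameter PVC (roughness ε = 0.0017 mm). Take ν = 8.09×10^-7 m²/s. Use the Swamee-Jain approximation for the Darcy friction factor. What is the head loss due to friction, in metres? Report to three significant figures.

h_f ≈ 5.13 m

V = 4Q/(πD²) = 4·0.156/(π·0.264²) = 2.850 m/s
Re = VD/ν = 2.850·0.264/8.09×10^-7 = 9.30×10^5 → turbulent
ε/D = 0.0017/264 = 6.44×10^-6
Swamee-Jain: f = 0.01190
h_f = f(L/D)V²/(2g) = 0.01190·(275/0.264)·2.850²/(2·9.81) = 5.133 m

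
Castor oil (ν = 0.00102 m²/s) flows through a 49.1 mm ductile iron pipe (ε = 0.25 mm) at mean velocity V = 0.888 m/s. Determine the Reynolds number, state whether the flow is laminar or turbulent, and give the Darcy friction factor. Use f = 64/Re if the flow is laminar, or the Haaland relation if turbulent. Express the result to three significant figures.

Re = VD/ν = 0.8880·0.0491/0.00102 = 42.7
Re < 2300 → laminar → f = 64/Re = 1.497

Re ≈ 42.7; laminar; f = 64/Re ≈ 1.50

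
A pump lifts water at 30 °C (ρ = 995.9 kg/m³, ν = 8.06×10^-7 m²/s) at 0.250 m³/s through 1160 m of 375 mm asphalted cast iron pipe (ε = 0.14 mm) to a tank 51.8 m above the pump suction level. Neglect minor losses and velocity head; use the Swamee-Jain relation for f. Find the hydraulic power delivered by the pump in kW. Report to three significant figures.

V = 4Q/(πD²) = 2.264 m/s; Re = 1.05×10^6; ε/D = 3.73×10^-4; f = 0.01634
h_f = f(L/D)V²/2g = 13.20 m
Total head H = z + h_f = 51.8 + 13.20 = 65.00 m
P_hyd = ρgQH = 995.9·9.81·0.250·65.00 = 158.8 kW

P_hyd ≈ 159 kW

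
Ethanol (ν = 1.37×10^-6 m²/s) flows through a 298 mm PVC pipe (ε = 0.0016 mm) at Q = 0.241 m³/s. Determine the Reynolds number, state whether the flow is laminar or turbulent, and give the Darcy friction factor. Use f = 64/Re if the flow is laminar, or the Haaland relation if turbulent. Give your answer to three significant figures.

Re ≈ 7.52×10^5; turbulent; f ≈ 0.0122

V = 4Q/(πD²) = 3.455 m/s
Re = VD/ν = 3.455·0.298/1.37×10^-6 = 7.52×10^5
Re > 4000 → turbulent; ε/D = 5.37×10^-6
Haaland: f = 0.01224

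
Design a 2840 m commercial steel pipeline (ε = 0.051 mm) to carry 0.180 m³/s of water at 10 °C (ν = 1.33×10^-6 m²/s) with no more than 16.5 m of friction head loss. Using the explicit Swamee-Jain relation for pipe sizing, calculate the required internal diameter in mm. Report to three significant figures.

Swamee-Jain (Type III): D = 0.66·[ε^1.25·(LQ²/(gh_f))^4.75 + ν·Q^9.4·(L/(gh_f))^5.2]^0.04
LQ²/(gh_f) = 0.5685; L/(gh_f) = 17.55
Term 1 = ε^1.25·(…)^4.75 = 2.95×10^-7; Term 2 = ν·Q^9.4·(…)^5.2 = 3.92×10^-7
D = 0.66·(2.95×10^-7 + 3.92×10^-7)^0.04 = 0.3741 m = 374 mm
Check: V = 1.64 m/s, Re = 4.61×10^5, f = 0.01500, h_f = 15.6 m ≈ 16.5 m ✓

D ≈ 374 mm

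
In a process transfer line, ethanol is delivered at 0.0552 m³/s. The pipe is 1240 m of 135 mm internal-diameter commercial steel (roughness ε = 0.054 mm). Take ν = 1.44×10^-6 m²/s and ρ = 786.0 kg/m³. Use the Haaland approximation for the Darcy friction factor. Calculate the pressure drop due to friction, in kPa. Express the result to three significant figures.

V = 4Q/(πD²) = 4·0.0552/(π·0.135²) = 3.856 m/s
Re = VD/ν = 3.856·0.135/1.44×10^-6 = 3.62×10^5 → turbulent
ε/D = 0.054/135 = 4.00×10^-4
Haaland: f = 0.01724
h_f = f(L/D)V²/(2g) = 0.01724·(1240/0.135)·3.856²/(2·9.81) = 120.0 m
Δp = ρg·h_f = 786.0·9.81·120.0 = 925.3 kPa

Δp ≈ 925 kPa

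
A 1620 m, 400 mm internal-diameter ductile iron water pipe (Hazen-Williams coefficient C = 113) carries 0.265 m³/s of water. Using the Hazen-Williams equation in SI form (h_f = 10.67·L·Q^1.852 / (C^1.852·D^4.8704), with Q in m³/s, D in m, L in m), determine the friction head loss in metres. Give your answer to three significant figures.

h_f ≈ 20.2 m

h_f = 10.67·1620·0.265^1.852 / (113^1.852·0.400^4.8704) = 20.20 m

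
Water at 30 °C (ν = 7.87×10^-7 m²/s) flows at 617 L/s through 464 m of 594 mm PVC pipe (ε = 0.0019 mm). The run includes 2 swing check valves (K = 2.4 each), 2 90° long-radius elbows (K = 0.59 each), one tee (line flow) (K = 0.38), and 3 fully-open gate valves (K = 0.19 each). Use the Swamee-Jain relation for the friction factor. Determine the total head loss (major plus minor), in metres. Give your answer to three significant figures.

H_L ≈ 3.88 m

V = 4Q/(πD²) = 2.226 m/s; V²/2g = 0.2527 m
Re = 1.68×10^6, ε/D = 3.20×10^-6 → f = 0.01077 (Swamee-Jain)
Major: h_f = f(L/D)·V²/2g = 0.01077·781.1·0.2527 = 2.125 m
Minor: ΣK = 6.93; h_m = ΣK·V²/2g = 1.751 m
Total H_L = 2.125 + 1.751 = 3.876 m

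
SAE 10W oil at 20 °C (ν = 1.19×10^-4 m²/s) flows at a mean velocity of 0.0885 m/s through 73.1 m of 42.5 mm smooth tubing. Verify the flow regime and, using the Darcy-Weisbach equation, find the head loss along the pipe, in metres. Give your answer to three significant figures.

h_f ≈ 1.39 m

Re = VD/ν = 0.0885·0.04250/1.19×10^-4 = 31.6 → laminar (Re < 2300)
f = 64/Re = 2.025
h_f = f(L/D)V²/(2g) = 2.025·(73.1/0.04250)·0.0885²/(2·9.81) = 1.390 m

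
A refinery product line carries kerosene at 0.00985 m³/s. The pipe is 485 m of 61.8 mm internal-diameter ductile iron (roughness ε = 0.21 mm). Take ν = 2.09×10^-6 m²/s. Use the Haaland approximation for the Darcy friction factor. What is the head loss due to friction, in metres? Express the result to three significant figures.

h_f ≈ 122 m

V = 4Q/(πD²) = 4·0.00985/(π·0.0618²) = 3.284 m/s
Re = VD/ν = 3.284·0.0618/2.09×10^-6 = 9.71×10^4 → turbulent
ε/D = 0.21/61.8 = 0.00340
Haaland: f = 0.02827
h_f = f(L/D)V²/(2g) = 0.02827·(485/0.0618)·3.284²/(2·9.81) = 121.9 m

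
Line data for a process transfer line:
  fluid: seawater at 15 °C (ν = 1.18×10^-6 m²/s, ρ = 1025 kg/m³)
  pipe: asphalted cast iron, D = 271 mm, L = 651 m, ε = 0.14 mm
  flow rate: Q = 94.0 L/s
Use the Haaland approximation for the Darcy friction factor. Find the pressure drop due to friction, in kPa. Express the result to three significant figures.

Δp ≈ 58.6 kPa

V = 4Q/(πD²) = 4·0.0940/(π·0.271²) = 1.630 m/s
Re = VD/ν = 1.630·0.271/1.18×10^-6 = 3.74×10^5 → turbulent
ε/D = 0.14/271 = 5.17×10^-4
Haaland: f = 0.01793
h_f = f(L/D)V²/(2g) = 0.01793·(651/0.271)·1.630²/(2·9.81) = 5.831 m
Δp = ρg·h_f = 1025·9.81·5.831 = 58.64 kPa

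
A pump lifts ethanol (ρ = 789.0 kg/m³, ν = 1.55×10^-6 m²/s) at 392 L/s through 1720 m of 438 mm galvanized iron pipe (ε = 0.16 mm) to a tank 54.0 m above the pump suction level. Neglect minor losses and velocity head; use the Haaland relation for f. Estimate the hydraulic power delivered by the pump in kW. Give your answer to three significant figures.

V = 4Q/(πD²) = 2.602 m/s; Re = 7.35×10^5; ε/D = 3.65×10^-4; f = 0.01635
h_f = f(L/D)V²/2g = 22.15 m
Total head H = z + h_f = 54.0 + 22.15 = 76.15 m
P_hyd = ρgQH = 789.0·9.81·0.392·76.15 = 231.0 kW

P_hyd ≈ 231 kW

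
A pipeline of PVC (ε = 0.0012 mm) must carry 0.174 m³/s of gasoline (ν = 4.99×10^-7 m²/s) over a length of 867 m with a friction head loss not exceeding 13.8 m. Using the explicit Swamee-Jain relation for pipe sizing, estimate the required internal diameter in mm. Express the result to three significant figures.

Swamee-Jain (Type III): D = 0.66·[ε^1.25·(LQ²/(gh_f))^4.75 + ν·Q^9.4·(L/(gh_f))^5.2]^0.04
LQ²/(gh_f) = 0.1939; L/(gh_f) = 6.404
Term 1 = ε^1.25·(…)^4.75 = 1.64×10^-11; Term 2 = ν·Q^9.4·(…)^5.2 = 5.66×10^-10
D = 0.66·(1.64×10^-11 + 5.66×10^-10)^0.04 = 0.2819 m = 282 mm
Check: V = 2.79 m/s, Re = 1.57×10^6, f = 0.01091, h_f = 13.3 m ≈ 13.8 m ✓

D ≈ 282 mm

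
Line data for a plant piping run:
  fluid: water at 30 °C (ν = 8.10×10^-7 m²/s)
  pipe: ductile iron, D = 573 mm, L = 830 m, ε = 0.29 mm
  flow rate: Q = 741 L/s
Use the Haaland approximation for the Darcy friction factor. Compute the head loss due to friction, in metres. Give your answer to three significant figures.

h_f ≈ 10.4 m

V = 4Q/(πD²) = 4·0.741/(π·0.573²) = 2.874 m/s
Re = VD/ν = 2.874·0.573/8.10×10^-7 = 2.03×10^6 → turbulent
ε/D = 0.29/573 = 5.06×10^-4
Haaland: f = 0.01700
h_f = f(L/D)V²/(2g) = 0.01700·(830/0.573)·2.874²/(2·9.81) = 10.36 m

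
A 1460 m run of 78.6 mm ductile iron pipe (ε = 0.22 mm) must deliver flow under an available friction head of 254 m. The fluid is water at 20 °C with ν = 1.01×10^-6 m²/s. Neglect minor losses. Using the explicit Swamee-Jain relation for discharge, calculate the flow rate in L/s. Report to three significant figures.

Q ≈ 15.5 L/s

Swamee-Jain (Type II): Q = -0.965·√(gD⁵h_f/L)·ln[ε/(3.7D) + √(3.17ν²L/(gD³h_f))]
√(gD⁵h_f/L) = √(9.81·0.0786⁵·254/1460) = 0.002263
ε/(3.7D) = 7.56×10^-4; √(3.17ν²L/(gD³h_f)) = 6.25×10^-5
Q = -0.965·0.002263·ln(8.189×10^-4) = 0.01552 m³/s
Check: V = 3.20 m/s, Re = 2.49×10^5, f = 0.02639, h_f = 256 m ≈ 254 m ✓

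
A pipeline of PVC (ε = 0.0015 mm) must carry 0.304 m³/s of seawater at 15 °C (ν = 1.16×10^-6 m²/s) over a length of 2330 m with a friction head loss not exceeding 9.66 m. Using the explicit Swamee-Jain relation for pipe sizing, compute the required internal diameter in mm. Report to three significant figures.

D ≈ 475 mm

Swamee-Jain (Type III): D = 0.66·[ε^1.25·(LQ²/(gh_f))^4.75 + ν·Q^9.4·(L/(gh_f))^5.2]^0.04
LQ²/(gh_f) = 2.272; L/(gh_f) = 24.59
Term 1 = ε^1.25·(…)^4.75 = 2.59×10^-6; Term 2 = ν·Q^9.4·(…)^5.2 = 2.72×10^-4
D = 0.66·(2.59×10^-6 + 2.72×10^-4)^0.04 = 0.4755 m = 475 mm
Check: V = 1.71 m/s, Re = 7.02×10^5, f = 0.01239, h_f = 9.08 m ≈ 9.66 m ✓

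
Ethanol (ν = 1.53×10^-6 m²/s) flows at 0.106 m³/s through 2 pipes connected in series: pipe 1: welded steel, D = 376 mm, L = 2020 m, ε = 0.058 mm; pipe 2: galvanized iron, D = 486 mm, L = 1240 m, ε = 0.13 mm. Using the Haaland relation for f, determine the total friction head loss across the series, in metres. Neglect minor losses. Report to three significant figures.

Pipe 1: V = 0.9546 m/s, Re = 2.35×10^5, ε/D = 1.54×10^-4, f = 0.01620, h_1 = f(L/D)V²/2g = 4.042 m
Pipe 2: V = 0.5714 m/s, Re = 1.82×10^5, ε/D = 2.67×10^-4, f = 0.01751, h_2 = f(L/D)V²/2g = 0.7435 m
Series → Q common, losses add: H = Σh = 4.786 m

H ≈ 4.79 m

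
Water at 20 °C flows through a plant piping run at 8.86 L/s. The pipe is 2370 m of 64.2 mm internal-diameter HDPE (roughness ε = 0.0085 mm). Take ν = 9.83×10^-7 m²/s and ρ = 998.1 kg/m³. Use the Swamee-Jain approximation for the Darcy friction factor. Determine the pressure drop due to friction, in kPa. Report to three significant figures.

Δp ≈ 2340 kPa

V = 4Q/(πD²) = 4·0.00886/(π·0.0642²) = 2.737 m/s
Re = VD/ν = 2.737·0.0642/9.83×10^-7 = 1.79×10^5 → turbulent
ε/D = 0.0085/64.2 = 1.32×10^-4
Swamee-Jain: f = 0.01692
h_f = f(L/D)V²/(2g) = 0.01692·(2370/0.0642)·2.737²/(2·9.81) = 238.5 m
Δp = ρg·h_f = 998.1·9.81·238.5 = 2336 kPa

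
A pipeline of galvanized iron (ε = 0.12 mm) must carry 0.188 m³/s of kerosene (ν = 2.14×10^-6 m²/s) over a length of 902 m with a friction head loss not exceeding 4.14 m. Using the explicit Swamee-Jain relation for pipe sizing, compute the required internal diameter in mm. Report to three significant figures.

Swamee-Jain (Type III): D = 0.66·[ε^1.25·(LQ²/(gh_f))^4.75 + ν·Q^9.4·(L/(gh_f))^5.2]^0.04
LQ²/(gh_f) = 0.7850; L/(gh_f) = 22.21
Term 1 = ε^1.25·(…)^4.75 = 3.98×10^-6; Term 2 = ν·Q^9.4·(…)^5.2 = 3.23×10^-6
D = 0.66·(3.98×10^-6 + 3.23×10^-6)^0.04 = 0.4110 m = 411 mm
Check: V = 1.42 m/s, Re = 2.72×10^5, f = 0.01716, h_f = 3.85 m ≈ 4.14 m ✓

D ≈ 411 mm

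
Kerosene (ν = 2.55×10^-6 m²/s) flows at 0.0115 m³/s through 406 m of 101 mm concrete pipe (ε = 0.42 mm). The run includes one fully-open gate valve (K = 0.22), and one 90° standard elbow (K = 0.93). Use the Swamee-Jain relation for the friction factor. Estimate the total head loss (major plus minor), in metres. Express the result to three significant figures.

V = 4Q/(πD²) = 1.435 m/s; V²/2g = 0.1050 m
Re = 5.69×10^4, ε/D = 0.00416 → f = 0.03087 (Swamee-Jain)
Major: h_f = f(L/D)·V²/2g = 0.03087·4020·0.1050 = 13.03 m
Minor: ΣK = 1.15; h_m = ΣK·V²/2g = 0.1208 m
Total H_L = 13.03 + 0.1208 = 13.15 m

H_L ≈ 13.1 m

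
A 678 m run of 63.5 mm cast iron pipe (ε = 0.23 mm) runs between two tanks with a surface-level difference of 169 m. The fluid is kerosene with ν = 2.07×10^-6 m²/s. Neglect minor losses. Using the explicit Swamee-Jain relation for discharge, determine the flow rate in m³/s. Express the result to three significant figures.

Q ≈ 0.0104 m³/s

Swamee-Jain (Type II): Q = -0.965·√(gD⁵h_f/L)·ln[ε/(3.7D) + √(3.17ν²L/(gD³h_f))]
√(gD⁵h_f/L) = √(9.81·0.0635⁵·169/678) = 0.001589
ε/(3.7D) = 9.79×10^-4; √(3.17ν²L/(gD³h_f)) = 1.47×10^-4
Q = -0.965·0.001589·ln(0.001126) = 0.01041 m³/s
Check: V = 3.29 m/s, Re = 1.01×10^5, f = 0.02900, h_f = 171 m ≈ 169 m ✓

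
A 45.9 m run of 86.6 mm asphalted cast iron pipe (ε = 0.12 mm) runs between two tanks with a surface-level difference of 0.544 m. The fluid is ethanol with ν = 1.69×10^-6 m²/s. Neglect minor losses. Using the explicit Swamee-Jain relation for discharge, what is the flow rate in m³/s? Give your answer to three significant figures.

Q ≈ 0.00525 m³/s

Swamee-Jain (Type II): Q = -0.965·√(gD⁵h_f/L)·ln[ε/(3.7D) + √(3.17ν²L/(gD³h_f))]
√(gD⁵h_f/L) = √(9.81·0.0866⁵·0.544/45.9) = 7.525×10^-4
ε/(3.7D) = 3.75×10^-4; √(3.17ν²L/(gD³h_f)) = 3.46×10^-4
Q = -0.965·7.525×10^-4·ln(7.208×10^-4) = 0.005254 m³/s
Check: V = 0.892 m/s, Re = 4.57×10^4, f = 0.02552, h_f = 0.549 m ≈ 0.544 m ✓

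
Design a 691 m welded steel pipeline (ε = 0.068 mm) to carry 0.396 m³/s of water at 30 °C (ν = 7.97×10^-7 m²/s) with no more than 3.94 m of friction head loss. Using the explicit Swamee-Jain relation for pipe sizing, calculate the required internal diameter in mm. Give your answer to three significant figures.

D ≈ 505 mm

Swamee-Jain (Type III): D = 0.66·[ε^1.25·(LQ²/(gh_f))^4.75 + ν·Q^9.4·(L/(gh_f))^5.2]^0.04
LQ²/(gh_f) = 2.804; L/(gh_f) = 17.88
Term 1 = ε^1.25·(…)^4.75 = 8.26×10^-4; Term 2 = ν·Q^9.4·(…)^5.2 = 4.28×10^-4
D = 0.66·(8.26×10^-4 + 4.28×10^-4)^0.04 = 0.5052 m = 505 mm
Check: V = 1.98 m/s, Re = 1.25×10^6, f = 0.01378, h_f = 3.75 m ≈ 3.94 m ✓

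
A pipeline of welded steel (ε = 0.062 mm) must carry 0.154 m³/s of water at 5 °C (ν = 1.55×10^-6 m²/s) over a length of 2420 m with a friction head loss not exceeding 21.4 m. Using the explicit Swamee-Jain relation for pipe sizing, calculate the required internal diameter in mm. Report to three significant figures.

Swamee-Jain (Type III): D = 0.66·[ε^1.25·(LQ²/(gh_f))^4.75 + ν·Q^9.4·(L/(gh_f))^5.2]^0.04
LQ²/(gh_f) = 0.2734; L/(gh_f) = 11.53
Term 1 = ε^1.25·(…)^4.75 = 1.16×10^-8; Term 2 = ν·Q^9.4·(…)^5.2 = 1.19×10^-8
D = 0.66·(1.16×10^-8 + 1.19×10^-8)^0.04 = 0.3269 m = 327 mm
Check: V = 1.84 m/s, Re = 3.87×10^5, f = 0.01579, h_f = 20.1 m ≈ 21.4 m ✓

D ≈ 327 mm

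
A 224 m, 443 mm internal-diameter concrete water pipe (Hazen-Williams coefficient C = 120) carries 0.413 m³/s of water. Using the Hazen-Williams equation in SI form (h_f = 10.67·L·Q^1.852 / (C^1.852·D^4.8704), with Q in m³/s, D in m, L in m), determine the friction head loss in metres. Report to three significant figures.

h_f ≈ 3.46 m

h_f = 10.67·224·0.413^1.852 / (120^1.852·0.443^4.8704) = 3.457 m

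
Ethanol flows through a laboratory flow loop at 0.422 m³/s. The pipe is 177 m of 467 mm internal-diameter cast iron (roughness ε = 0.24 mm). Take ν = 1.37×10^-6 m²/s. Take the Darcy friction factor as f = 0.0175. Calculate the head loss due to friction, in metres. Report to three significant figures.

h_f ≈ 2.05 m

V = 4Q/(πD²) = 4·0.422/(π·0.467²) = 2.464 m/s
h_f = f(L/D)V²/(2g) = 0.01750·(177/0.467)·2.464²/(2·9.81) = 2.052 m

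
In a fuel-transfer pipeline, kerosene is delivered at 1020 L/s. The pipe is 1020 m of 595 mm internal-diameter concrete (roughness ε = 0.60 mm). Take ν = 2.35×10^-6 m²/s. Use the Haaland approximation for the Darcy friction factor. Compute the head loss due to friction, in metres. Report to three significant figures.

V = 4Q/(πD²) = 4·1.02/(π·0.595²) = 3.668 m/s
Re = VD/ν = 3.668·0.595/2.35×10^-6 = 9.29×10^5 → turbulent
ε/D = 0.60/595 = 0.00101
Haaland: f = 0.02000
h_f = f(L/D)V²/(2g) = 0.02000·(1020/0.595)·3.668²/(2·9.81) = 23.52 m

h_f ≈ 23.5 m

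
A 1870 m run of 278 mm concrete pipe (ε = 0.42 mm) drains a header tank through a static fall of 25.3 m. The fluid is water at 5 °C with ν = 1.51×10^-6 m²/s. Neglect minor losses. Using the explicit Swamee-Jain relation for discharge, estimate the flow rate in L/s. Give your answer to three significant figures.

Swamee-Jain (Type II): Q = -0.965·√(gD⁵h_f/L)·ln[ε/(3.7D) + √(3.17ν²L/(gD³h_f))]
√(gD⁵h_f/L) = √(9.81·0.278⁵·25.3/1870) = 0.01485
ε/(3.7D) = 4.08×10^-4; √(3.17ν²L/(gD³h_f)) = 5.03×10^-5
Q = -0.965·0.01485·ln(4.587×10^-4) = 0.1101 m³/s
Check: V = 1.81 m/s, Re = 3.34×10^5, f = 0.02257, h_f = 25.5 m ≈ 25.3 m ✓

Q ≈ 110 L/s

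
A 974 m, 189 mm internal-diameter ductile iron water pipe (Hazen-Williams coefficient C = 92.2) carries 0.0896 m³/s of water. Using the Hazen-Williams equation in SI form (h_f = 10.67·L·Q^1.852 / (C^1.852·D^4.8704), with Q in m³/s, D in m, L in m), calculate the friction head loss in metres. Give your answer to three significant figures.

h_f = 10.67·974·0.0896^1.852 / (92.2^1.852·0.189^4.8704) = 91.55 m

h_f ≈ 91.5 m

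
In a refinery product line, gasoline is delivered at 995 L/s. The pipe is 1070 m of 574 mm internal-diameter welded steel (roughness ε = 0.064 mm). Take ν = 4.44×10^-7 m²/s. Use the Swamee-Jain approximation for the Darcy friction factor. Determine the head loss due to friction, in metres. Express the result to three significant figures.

h_f ≈ 17.7 m

V = 4Q/(πD²) = 4·0.995/(π·0.574²) = 3.845 m/s
Re = VD/ν = 3.845·0.574/4.44×10^-7 = 4.97×10^6 → turbulent
ε/D = 0.064/574 = 1.11×10^-4
Swamee-Jain: f = 0.01263
h_f = f(L/D)V²/(2g) = 0.01263·(1070/0.574)·3.845²/(2·9.81) = 17.74 m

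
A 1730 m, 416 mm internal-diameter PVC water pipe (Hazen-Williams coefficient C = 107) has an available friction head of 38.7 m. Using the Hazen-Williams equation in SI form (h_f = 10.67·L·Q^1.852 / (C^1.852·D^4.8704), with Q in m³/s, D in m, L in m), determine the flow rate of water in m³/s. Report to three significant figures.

Rearranging: Q = [h_f·C^1.852·D^4.8704 / (10.67·L)]^(1/1.852)
Q = [38.7·107^1.852·0.416^4.8704 / (10.67·1730)]^0.540 = 0.3814 m³/s

Q ≈ 0.381 m³/s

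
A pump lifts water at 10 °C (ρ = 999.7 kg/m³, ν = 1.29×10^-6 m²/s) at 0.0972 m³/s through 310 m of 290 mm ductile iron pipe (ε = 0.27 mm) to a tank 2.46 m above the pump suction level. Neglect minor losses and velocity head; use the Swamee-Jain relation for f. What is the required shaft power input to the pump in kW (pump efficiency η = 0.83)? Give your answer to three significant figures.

V = 4Q/(πD²) = 1.472 m/s; Re = 3.31×10^5; ε/D = 9.31×10^-4; f = 0.02036
h_f = f(L/D)V²/2g = 2.403 m
Total head H = z + h_f = 2.46 + 2.403 = 4.863 m
P_hyd = ρgQH = 999.7·9.81·0.0972·4.863 = 4.635 kW
P_shaft = P_hyd/η = 4.635/0.83 = 5.585 kW

P_shaft ≈ 5.58 kW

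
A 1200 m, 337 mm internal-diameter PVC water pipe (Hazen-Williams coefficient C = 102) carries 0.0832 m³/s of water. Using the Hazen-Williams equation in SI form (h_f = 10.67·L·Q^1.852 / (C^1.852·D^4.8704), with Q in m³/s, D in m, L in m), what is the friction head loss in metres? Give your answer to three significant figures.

h_f ≈ 4.88 m

h_f = 10.67·1200·0.0832^1.852 / (102^1.852·0.337^4.8704) = 4.877 m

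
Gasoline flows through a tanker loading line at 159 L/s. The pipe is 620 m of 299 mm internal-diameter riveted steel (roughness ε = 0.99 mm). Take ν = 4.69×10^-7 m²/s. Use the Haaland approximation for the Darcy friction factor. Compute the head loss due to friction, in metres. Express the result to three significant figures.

h_f ≈ 14.7 m

V = 4Q/(πD²) = 4·0.159/(π·0.299²) = 2.264 m/s
Re = VD/ν = 2.264·0.299/4.69×10^-7 = 1.44×10^6 → turbulent
ε/D = 0.99/299 = 0.00331
Haaland: f = 0.02704
h_f = f(L/D)V²/(2g) = 0.02704·(620/0.299)·2.264²/(2·9.81) = 14.65 m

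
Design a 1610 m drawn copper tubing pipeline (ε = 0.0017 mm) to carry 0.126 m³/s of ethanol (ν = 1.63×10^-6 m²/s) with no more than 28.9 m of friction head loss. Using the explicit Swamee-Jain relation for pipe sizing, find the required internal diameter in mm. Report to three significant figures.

D ≈ 255 mm

Swamee-Jain (Type III): D = 0.66·[ε^1.25·(LQ²/(gh_f))^4.75 + ν·Q^9.4·(L/(gh_f))^5.2]^0.04
LQ²/(gh_f) = 0.09016; L/(gh_f) = 5.679
Term 1 = ε^1.25·(…)^4.75 = 6.67×10^-13; Term 2 = ν·Q^9.4·(…)^5.2 = 4.76×10^-11
D = 0.66·(6.67×10^-13 + 4.76×10^-11)^0.04 = 0.2552 m = 255 mm
Check: V = 2.46 m/s, Re = 3.86×10^5, f = 0.01381, h_f = 26.9 m ≈ 28.9 m ✓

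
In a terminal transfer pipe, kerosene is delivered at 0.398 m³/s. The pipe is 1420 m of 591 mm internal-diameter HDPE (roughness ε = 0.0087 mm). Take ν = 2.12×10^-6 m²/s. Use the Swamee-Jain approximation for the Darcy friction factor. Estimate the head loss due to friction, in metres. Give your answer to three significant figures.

h_f ≈ 3.56 m

V = 4Q/(πD²) = 4·0.398/(π·0.591²) = 1.451 m/s
Re = VD/ν = 1.451·0.591/2.12×10^-6 = 4.04×10^5 → turbulent
ε/D = 0.0087/591 = 1.47×10^-5
Swamee-Jain: f = 0.01381
h_f = f(L/D)V²/(2g) = 0.01381·(1420/0.591)·1.451²/(2·9.81) = 3.559 m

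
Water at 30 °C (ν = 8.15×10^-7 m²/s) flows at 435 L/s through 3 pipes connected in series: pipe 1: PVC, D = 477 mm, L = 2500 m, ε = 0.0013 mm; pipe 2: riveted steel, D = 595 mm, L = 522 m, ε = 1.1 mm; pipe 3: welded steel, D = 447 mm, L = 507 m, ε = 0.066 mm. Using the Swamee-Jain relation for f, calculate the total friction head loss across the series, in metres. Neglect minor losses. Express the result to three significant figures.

Pipe 1: V = 2.434 m/s, Re = 1.42×10^6, ε/D = 2.73×10^-6, f = 0.01103, h_1 = f(L/D)V²/2g = 17.46 m
Pipe 2: V = 1.564 m/s, Re = 1.14×10^6, ε/D = 0.00185, f = 0.02318, h_2 = f(L/D)V²/2g = 2.537 m
Pipe 3: V = 2.772 m/s, Re = 1.52×10^6, ε/D = 1.48×10^-4, f = 0.01381, h_3 = f(L/D)V²/2g = 6.133 m
Series → Q common, losses add: H = Σh = 26.13 m

H ≈ 26.1 m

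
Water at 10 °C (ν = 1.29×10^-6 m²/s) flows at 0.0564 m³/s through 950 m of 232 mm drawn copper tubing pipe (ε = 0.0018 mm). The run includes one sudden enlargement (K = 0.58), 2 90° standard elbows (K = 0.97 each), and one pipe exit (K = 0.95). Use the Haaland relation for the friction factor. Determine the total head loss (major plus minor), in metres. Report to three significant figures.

H_L ≈ 5.89 m

V = 4Q/(πD²) = 1.334 m/s; V²/2g = 0.09073 m
Re = 2.40×10^5, ε/D = 7.76×10^-6 → f = 0.01502 (Haaland)
Major: h_f = f(L/D)·V²/2g = 0.01502·4095·0.09073 = 5.578 m
Minor: ΣK = 3.47; h_m = ΣK·V²/2g = 0.3148 m
Total H_L = 5.578 + 0.3148 = 5.893 m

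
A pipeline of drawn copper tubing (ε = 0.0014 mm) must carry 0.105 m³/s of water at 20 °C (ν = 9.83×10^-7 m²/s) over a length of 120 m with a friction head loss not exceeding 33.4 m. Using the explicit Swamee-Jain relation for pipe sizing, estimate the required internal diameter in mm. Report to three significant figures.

D ≈ 132 mm

Swamee-Jain (Type III): D = 0.66·[ε^1.25·(LQ²/(gh_f))^4.75 + ν·Q^9.4·(L/(gh_f))^5.2]^0.04
LQ²/(gh_f) = 0.004038; L/(gh_f) = 0.3662
Term 1 = ε^1.25·(…)^4.75 = 2.05×10^-19; Term 2 = ν·Q^9.4·(…)^5.2 = 3.34×10^-18
D = 0.66·(2.05×10^-19 + 3.34×10^-18)^0.04 = 0.1323 m = 132 mm
Check: V = 7.64 m/s, Re = 1.03×10^6, f = 0.01182, h_f = 31.9 m ≈ 33.4 m ✓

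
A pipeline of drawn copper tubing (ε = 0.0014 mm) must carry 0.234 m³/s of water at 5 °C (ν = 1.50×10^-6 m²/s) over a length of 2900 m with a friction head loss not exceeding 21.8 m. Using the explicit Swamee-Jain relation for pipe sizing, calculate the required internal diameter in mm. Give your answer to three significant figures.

D ≈ 385 mm

Swamee-Jain (Type III): D = 0.66·[ε^1.25·(LQ²/(gh_f))^4.75 + ν·Q^9.4·(L/(gh_f))^5.2]^0.04
LQ²/(gh_f) = 0.7425; L/(gh_f) = 13.56
Term 1 = ε^1.25·(…)^4.75 = 1.17×10^-8; Term 2 = ν·Q^9.4·(…)^5.2 = 1.36×10^-6
D = 0.66·(1.17×10^-8 + 1.36×10^-6)^0.04 = 0.3847 m = 385 mm
Check: V = 2.01 m/s, Re = 5.16×10^5, f = 0.01308, h_f = 20.4 m ≈ 21.8 m ✓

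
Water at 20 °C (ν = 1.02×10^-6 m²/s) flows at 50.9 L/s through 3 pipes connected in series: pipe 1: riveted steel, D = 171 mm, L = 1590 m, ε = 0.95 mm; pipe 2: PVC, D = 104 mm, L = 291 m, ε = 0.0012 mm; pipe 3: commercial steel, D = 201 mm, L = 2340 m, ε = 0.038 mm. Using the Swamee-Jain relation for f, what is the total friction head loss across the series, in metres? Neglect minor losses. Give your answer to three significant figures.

H ≈ 164 m

Pipe 1: V = 2.216 m/s, Re = 3.72×10^5, ε/D = 0.00556, f = 0.03171, h_1 = f(L/D)V²/2g = 73.83 m
Pipe 2: V = 5.992 m/s, Re = 6.11×10^5, ε/D = 1.15×10^-5, f = 0.01284, h_2 = f(L/D)V²/2g = 65.76 m
Pipe 3: V = 1.604 m/s, Re = 3.16×10^5, ε/D = 1.89×10^-4, f = 0.01613, h_3 = f(L/D)V²/2g = 24.62 m
Series → Q common, losses add: H = Σh = 164.2 m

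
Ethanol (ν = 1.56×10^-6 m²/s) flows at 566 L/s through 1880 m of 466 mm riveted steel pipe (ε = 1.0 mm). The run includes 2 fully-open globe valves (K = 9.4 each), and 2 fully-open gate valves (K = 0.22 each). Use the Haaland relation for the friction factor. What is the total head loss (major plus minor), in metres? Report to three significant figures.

V = 4Q/(πD²) = 3.319 m/s; V²/2g = 0.5613 m
Re = 9.91×10^5, ε/D = 0.00215 → f = 0.02407 (Haaland)
Major: h_f = f(L/D)·V²/2g = 0.02407·4034·0.5613 = 54.51 m
Minor: ΣK = 19.2; h_m = ΣK·V²/2g = 10.80 m
Total H_L = 54.51 + 10.80 = 65.31 m

H_L ≈ 65.3 m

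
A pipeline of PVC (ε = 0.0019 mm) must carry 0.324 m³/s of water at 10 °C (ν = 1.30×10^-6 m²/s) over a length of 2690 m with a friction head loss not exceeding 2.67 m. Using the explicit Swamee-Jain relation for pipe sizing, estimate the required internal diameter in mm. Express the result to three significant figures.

D ≈ 659 mm

Swamee-Jain (Type III): D = 0.66·[ε^1.25·(LQ²/(gh_f))^4.75 + ν·Q^9.4·(L/(gh_f))^5.2]^0.04
LQ²/(gh_f) = 10.78; L/(gh_f) = 102.7
Term 1 = ε^1.25·(…)^4.75 = 0.00567; Term 2 = ν·Q^9.4·(…)^5.2 = 0.940
D = 0.66·(0.00567 + 0.940)^0.04 = 0.6585 m = 659 mm
Check: V = 0.951 m/s, Re = 4.82×10^5, f = 0.01322, h_f = 2.49 m ≈ 2.67 m ✓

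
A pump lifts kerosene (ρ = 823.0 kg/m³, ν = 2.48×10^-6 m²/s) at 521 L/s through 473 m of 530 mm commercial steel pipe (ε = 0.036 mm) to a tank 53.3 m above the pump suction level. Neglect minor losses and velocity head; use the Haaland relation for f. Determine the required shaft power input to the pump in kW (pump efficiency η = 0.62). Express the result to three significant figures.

P_shaft ≈ 385 kW

V = 4Q/(πD²) = 2.362 m/s; Re = 5.05×10^5; ε/D = 6.79×10^-5; f = 0.01387
h_f = f(L/D)V²/2g = 3.519 m
Total head H = z + h_f = 53.3 + 3.519 = 56.82 m
P_hyd = ρgQH = 823.0·9.81·0.521·56.82 = 239.0 kW
P_shaft = P_hyd/η = 239.0/0.62 = 385.5 kW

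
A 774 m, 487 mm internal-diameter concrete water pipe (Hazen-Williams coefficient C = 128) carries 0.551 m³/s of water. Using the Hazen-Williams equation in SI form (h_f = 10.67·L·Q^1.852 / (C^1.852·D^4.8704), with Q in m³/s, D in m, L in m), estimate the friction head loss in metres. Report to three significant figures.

h_f ≈ 11.4 m

h_f = 10.67·774·0.551^1.852 / (128^1.852·0.487^4.8704) = 11.40 m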